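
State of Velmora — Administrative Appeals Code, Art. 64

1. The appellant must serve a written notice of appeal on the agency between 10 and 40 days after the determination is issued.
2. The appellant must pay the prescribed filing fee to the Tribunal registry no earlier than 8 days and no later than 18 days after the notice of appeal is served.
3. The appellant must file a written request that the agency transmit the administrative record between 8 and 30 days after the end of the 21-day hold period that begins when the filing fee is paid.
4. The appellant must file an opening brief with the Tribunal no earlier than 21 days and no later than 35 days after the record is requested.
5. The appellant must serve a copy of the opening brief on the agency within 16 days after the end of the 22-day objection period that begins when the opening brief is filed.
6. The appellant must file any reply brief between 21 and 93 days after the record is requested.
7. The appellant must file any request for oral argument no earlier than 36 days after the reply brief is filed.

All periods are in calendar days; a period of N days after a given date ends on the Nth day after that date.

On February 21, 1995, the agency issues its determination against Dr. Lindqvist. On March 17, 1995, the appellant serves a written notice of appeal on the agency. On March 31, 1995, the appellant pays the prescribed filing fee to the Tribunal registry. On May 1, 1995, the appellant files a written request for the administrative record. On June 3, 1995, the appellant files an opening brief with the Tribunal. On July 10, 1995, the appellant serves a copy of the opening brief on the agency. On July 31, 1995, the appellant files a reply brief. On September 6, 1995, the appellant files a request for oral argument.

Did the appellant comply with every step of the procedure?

Step 1: the window is 10–40 days after February 21, 1995 (when the determination is issued), so March 3, 1995 through April 2, 1995; March 17, 1995 falls inside that range.
Step 2: the window is 8–18 days after March 17, 1995 (when the notice of appeal is served), so March 25, 1995 through April 4, 1995; done March 31, 1995 — within the window.
Step 3: the window is 8–30 days after April 21, 1995 (end of the 21-day hold period, which began when the filing fee is paid on March 31, 1995), so April 29, 1995 through May 21, 1995; done May 1, 1995, which is between those dates.
Step 4: the window is 21–35 days after May 1, 1995 (when the record is requested), so May 22, 1995 through June 5, 1995; June 3, 1995 falls inside that range.
Step 5: 16 days after June 25, 1995 (end of the 22-day objection period, which began when the opening brief is filed on June 3, 1995) is July 11, 1995; done July 10, 1995 — timely.
Step 6: the window is 21–93 days after May 1, 1995 (when the record is requested), so May 22, 1995 through August 2, 1995; done July 31, 1995 — within the window.
Step 7: the earliest permitted date is 36 days after July 31, 1995 (when the reply brief is filed), i.e. September 5, 1995; done September 6, 1995, after the minimum wait.

Yes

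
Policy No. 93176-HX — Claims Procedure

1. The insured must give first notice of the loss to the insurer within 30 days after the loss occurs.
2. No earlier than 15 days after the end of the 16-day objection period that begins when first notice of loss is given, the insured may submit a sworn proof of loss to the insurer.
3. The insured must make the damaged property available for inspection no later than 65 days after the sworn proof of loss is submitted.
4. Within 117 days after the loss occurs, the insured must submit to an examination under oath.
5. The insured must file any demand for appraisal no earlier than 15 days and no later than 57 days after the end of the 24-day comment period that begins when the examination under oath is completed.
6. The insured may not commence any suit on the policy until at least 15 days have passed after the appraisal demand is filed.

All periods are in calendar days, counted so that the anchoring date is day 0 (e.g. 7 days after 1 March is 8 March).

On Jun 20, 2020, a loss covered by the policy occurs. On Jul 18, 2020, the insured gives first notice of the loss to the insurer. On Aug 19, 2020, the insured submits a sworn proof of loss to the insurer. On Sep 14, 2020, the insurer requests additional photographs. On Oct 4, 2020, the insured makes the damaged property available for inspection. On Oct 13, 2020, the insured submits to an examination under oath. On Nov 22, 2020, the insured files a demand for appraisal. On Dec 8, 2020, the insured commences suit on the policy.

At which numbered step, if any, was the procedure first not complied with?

Step 1: 30 days after Jun 20, 2020 (when the loss occurs) is Jul 20, 2020; done Jul 18, 2020 — timely.
Step 2: the earliest permitted date is 15 days after Aug 3, 2020 (end of the 16-day objection period, which began when first notice of loss is given on Jul 18, 2020), i.e. Aug 18, 2020; done Aug 19, 2020 — permitted.
Step 3: 65 days after Aug 19, 2020 (when the sworn proof of loss is submitted) is Oct 23, 2020; Oct 4, 2020 is within that limit.
Step 4: 117 days after Jun 20, 2020 (when the loss occurs) is Oct 15, 2020; Oct 13, 2020 is within that limit.
Step 5: the window is 15–57 days after Nov 6, 2020 (end of the 24-day comment period, which began when the examination under oath is completed on Oct 13, 2020), so Nov 21, 2020 through Jan 2, 2021; Nov 22, 2020 falls inside that range.
Step 6: the earliest permitted date is 15 days after Nov 22, 2020 (when the appraisal demand is filed), i.e. Dec 7, 2020; done Dec 8, 2020 — permitted.

None — every step was satisfied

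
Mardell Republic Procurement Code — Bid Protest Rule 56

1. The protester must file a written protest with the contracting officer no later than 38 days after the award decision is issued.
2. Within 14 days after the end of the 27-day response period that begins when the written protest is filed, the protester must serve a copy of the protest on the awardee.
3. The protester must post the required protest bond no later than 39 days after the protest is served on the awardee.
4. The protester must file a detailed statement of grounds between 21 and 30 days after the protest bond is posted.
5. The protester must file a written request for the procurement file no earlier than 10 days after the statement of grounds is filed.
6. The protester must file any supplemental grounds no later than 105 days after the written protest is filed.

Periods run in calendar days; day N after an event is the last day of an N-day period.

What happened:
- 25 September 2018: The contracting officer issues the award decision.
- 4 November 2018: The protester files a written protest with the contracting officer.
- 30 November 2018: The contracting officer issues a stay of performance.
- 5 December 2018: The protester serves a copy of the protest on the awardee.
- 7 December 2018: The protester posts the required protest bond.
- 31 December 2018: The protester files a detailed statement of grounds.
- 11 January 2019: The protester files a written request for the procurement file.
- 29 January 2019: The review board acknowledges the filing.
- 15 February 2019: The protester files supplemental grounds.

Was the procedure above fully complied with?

(1) due by 25 September 2018 + 38 days = 2 November 2018; done 4 November 2018 — 2 days late.
That is the first point of non-compliance.

No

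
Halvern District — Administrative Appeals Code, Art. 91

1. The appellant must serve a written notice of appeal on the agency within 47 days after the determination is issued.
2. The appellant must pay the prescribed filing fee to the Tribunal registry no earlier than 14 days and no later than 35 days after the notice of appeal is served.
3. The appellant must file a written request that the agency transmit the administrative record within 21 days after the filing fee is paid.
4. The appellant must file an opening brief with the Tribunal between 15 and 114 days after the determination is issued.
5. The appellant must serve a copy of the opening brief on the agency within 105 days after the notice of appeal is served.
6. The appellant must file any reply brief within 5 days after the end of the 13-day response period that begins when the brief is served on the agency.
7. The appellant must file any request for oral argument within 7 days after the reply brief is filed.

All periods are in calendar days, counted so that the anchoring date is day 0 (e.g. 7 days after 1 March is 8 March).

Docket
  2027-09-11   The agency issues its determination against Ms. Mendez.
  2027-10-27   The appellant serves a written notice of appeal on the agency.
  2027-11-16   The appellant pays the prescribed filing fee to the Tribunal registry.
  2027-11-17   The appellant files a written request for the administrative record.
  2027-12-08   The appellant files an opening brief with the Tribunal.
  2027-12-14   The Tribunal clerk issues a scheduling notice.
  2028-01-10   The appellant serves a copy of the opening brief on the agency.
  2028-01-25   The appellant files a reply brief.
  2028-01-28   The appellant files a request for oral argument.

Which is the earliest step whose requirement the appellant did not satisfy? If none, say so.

(1) due by 2027-09-11 + 47 days = 2027-10-28; done 2027-10-27 — timely.
(2) the permitted window runs from 2027-10-27 + 14 = 2027-11-10 to 2027-10-27 + 35 = 2027-12-01; 2027-11-16 falls inside that range.
(3) due by 2027-11-16 + 21 days = 2027-12-07; completed 2027-11-17, before the deadline.
(4) the permitted window runs from 2027-09-11 + 15 = 2027-09-26 to 2027-09-11 + 114 = 2028-01-03; done 2027-12-08 — within the window.
(5) due by 2027-10-27 + 105 days = 2028-02-09; done 2028-01-10 — timely.
(6) due by 2028-01-23 + 5 days = 2028-01-28; done 2028-01-25 — timely.
(7) due by 2028-01-25 + 7 days = 2028-02-01; completed 2028-01-28, before the deadline.

None — every step was satisfied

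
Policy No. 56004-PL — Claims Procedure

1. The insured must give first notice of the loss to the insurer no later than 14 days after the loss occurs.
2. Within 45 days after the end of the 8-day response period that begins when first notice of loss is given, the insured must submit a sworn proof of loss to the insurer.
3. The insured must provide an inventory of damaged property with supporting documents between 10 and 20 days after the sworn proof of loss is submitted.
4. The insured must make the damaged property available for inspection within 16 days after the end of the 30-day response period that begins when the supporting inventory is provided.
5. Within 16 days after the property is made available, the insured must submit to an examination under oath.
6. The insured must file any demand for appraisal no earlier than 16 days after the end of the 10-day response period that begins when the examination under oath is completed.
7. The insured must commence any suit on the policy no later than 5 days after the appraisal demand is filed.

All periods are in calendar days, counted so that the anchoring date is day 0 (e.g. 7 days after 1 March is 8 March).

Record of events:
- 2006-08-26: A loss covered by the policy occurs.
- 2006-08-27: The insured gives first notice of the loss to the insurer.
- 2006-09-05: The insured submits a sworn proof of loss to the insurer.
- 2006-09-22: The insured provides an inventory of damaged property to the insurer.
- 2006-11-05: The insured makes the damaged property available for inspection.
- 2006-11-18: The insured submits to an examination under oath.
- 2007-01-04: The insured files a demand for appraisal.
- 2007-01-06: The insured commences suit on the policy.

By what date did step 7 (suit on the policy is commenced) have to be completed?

2007-01-09

Step 7 runs from 2007-01-04, when the appraisal demand is filed. 5 days after 2007-01-04 is 2007-01-09.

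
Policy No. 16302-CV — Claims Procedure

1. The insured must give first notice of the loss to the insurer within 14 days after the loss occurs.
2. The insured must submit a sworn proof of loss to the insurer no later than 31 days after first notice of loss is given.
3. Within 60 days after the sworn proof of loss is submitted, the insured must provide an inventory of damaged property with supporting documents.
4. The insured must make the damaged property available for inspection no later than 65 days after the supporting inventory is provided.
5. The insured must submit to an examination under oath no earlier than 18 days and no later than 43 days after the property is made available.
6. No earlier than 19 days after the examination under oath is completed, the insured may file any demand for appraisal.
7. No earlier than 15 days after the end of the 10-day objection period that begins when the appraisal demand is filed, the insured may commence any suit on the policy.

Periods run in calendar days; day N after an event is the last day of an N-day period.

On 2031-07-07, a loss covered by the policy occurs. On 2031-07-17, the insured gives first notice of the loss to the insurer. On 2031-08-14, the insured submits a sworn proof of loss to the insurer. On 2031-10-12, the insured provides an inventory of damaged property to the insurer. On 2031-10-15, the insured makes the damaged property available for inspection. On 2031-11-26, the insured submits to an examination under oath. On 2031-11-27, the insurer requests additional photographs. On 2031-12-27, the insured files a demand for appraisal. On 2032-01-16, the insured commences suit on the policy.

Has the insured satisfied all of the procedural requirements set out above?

No

(1) due by 2031-07-07 + 14 days = 2031-07-21; done 2031-07-17 — timely.
(2) due by 2031-07-17 + 31 days = 2031-08-17; completed 2031-08-14, before the deadline.
(3) due by 2031-08-14 + 60 days = 2031-10-13; 2031-10-12 is within that limit.
(4) due by 2031-10-12 + 65 days = 2031-12-16; done 2031-10-15 — timely.
(5) the permitted window runs from 2031-10-15 + 18 = 2031-11-02 to 2031-10-15 + 43 = 2031-11-27; done 2031-11-26, which is between those dates.
(6) permitted from 2031-11-26 + 19 days = 2031-12-15 onward; done 2031-12-27, after the minimum wait.
(7) permitted from 2032-01-06 + 15 days = 2032-01-21 onward; 2032-01-16 is 5 days before the earliest permitted date.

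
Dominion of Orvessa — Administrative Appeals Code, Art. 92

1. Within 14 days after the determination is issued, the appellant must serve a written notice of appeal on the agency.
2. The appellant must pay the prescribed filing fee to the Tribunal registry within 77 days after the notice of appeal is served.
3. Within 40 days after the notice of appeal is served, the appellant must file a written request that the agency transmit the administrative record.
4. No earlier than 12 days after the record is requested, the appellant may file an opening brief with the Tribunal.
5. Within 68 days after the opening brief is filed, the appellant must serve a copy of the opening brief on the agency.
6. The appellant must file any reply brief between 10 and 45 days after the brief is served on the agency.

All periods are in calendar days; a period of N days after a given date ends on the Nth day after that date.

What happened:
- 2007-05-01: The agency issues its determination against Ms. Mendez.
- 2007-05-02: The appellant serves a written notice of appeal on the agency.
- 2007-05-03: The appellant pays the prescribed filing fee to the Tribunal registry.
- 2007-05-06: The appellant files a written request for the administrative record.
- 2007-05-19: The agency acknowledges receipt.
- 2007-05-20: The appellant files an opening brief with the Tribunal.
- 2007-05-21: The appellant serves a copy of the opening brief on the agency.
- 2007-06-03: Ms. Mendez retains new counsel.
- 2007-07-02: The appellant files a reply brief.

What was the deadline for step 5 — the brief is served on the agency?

Step 5 runs from 2007-05-20, when the opening brief is filed. 68 days after 2007-05-20 is 2007-07-27.

2007-07-27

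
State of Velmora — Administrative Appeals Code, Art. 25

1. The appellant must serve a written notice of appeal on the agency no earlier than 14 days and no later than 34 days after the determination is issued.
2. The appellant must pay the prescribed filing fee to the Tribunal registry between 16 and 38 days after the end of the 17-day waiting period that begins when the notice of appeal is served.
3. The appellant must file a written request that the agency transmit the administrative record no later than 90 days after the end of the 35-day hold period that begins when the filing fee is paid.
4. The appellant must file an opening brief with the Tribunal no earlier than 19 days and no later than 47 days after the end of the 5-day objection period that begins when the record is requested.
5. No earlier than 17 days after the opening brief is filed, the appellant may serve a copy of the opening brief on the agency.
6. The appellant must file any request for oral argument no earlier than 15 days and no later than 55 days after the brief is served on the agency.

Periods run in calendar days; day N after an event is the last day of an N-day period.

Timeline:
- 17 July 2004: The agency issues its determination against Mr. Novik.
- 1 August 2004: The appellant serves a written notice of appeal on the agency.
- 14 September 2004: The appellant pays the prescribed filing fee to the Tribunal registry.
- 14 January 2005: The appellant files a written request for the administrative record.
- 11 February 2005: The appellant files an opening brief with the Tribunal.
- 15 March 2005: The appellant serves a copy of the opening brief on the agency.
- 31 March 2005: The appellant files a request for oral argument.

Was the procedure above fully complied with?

(1) the permitted window runs from 17 July 2004 + 14 = 31 July 2004 to 17 July 2004 + 34 = 20 August 2004; done 1 August 2004, which is between those dates.
(2) the permitted window runs from 18 August 2004 + 16 = 3 September 2004 to 18 August 2004 + 38 = 25 September 2004; 14 September 2004 falls inside that range.
(3) due by 19 October 2004 + 90 days = 17 January 2005; 14 January 2005 is within that limit.
(4) the permitted window runs from 19 January 2005 + 19 = 7 February 2005 to 19 January 2005 + 47 = 7 March 2005; done 11 February 2005 — within the window.
(5) permitted from 11 February 2005 + 17 days = 28 February 2005 onward; done 15 March 2005, after the minimum wait.
(6) the permitted window runs from 15 March 2005 + 15 = 30 March 2005 to 15 March 2005 + 55 = 9 May 2005; done 31 March 2005, which is between those dates.

Yes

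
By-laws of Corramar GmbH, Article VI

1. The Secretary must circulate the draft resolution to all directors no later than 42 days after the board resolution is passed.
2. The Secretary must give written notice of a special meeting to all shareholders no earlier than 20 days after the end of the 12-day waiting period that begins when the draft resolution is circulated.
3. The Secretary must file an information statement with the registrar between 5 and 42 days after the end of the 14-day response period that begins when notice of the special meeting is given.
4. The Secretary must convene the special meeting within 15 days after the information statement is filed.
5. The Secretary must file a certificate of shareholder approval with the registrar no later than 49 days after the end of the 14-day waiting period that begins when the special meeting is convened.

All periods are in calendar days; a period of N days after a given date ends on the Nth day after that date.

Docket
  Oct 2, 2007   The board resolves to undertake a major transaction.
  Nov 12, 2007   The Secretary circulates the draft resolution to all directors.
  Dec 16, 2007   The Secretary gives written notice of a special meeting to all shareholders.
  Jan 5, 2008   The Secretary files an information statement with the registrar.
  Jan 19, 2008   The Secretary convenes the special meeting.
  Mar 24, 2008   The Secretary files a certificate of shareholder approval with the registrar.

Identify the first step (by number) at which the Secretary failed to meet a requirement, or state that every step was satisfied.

(1) due by Oct 2, 2007 + 42 days = Nov 13, 2007; Nov 12, 2007 is within that limit.
(2) permitted from Nov 24, 2007 + 20 days = Dec 14, 2007 onward; Dec 16, 2007 is on or after that date.
(3) the permitted window runs from Dec 30, 2007 + 5 = Jan 4, 2008 to Dec 30, 2007 + 42 = Feb 10, 2008; done Jan 5, 2008, which is between those dates.
(4) due by Jan 5, 2008 + 15 days = Jan 20, 2008; completed Jan 19, 2008, before the deadline.
(5) due by Feb 2, 2008 + 49 days = Mar 22, 2008; not done until Mar 24, 2008, 2 days after the deadline.
That is the first point of non-compliance.

Step 5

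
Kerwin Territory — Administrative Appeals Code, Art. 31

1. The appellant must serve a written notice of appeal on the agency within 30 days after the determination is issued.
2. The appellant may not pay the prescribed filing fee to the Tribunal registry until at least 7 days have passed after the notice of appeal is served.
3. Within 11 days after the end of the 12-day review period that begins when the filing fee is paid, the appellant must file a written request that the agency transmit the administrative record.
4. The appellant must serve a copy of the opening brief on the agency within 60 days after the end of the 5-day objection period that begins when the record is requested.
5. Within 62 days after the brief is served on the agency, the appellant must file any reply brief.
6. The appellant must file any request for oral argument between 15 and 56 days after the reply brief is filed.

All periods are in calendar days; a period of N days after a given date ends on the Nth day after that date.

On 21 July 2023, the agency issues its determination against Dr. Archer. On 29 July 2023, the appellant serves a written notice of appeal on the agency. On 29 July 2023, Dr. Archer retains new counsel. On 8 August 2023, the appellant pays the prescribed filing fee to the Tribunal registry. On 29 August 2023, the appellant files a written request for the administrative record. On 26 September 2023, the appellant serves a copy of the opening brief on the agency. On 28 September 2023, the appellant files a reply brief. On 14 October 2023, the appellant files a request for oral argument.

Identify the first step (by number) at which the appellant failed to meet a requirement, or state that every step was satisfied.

(1) due by 21 July 2023 + 30 days = 20 August 2023; 29 July 2023 is within that limit.
(2) permitted from 29 July 2023 + 7 days = 5 August 2023 onward; done 8 August 2023 — permitted.
(3) due by 20 August 2023 + 11 days = 31 August 2023; completed 29 August 2023, before the deadline.
(4) due by 3 September 2023 + 60 days = 2 November 2023; done 26 September 2023 — timely.
(5) due by 26 September 2023 + 62 days = 27 November 2023; completed 28 September 2023, before the deadline.
(6) the permitted window runs from 28 September 2023 + 15 = 13 October 2023 to 28 September 2023 + 56 = 23 November 2023; done 14 October 2023 — within the window.

None — every step was satisfied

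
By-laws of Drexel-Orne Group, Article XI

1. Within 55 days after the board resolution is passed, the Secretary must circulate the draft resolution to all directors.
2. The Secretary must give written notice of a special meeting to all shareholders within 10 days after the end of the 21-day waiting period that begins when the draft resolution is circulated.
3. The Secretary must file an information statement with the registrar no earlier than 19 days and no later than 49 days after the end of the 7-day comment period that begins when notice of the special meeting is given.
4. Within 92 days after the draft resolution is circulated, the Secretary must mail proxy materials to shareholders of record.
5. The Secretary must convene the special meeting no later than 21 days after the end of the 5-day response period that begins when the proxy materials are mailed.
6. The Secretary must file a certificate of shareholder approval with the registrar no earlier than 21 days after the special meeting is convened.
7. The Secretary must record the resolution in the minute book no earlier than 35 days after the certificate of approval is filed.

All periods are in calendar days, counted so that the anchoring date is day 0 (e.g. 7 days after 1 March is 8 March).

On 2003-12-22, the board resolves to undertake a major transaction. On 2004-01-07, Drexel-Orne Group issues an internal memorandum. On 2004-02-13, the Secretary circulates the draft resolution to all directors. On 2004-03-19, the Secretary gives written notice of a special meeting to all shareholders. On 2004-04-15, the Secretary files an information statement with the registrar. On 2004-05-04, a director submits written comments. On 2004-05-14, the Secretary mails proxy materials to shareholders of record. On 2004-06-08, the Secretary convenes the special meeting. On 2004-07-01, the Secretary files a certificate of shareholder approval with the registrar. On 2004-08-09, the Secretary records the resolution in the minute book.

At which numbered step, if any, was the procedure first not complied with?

Step 1: 55 days after 2003-12-22 (when the board resolution is passed) is 2004-02-15; 2004-02-13 is within that limit.
Step 2: 10 days after 2004-03-05 (end of the 21-day waiting period, which began when the draft resolution is circulated on 2004-02-13) is 2004-03-15; not done until 2004-03-19, 4 days after the deadline.

Step 2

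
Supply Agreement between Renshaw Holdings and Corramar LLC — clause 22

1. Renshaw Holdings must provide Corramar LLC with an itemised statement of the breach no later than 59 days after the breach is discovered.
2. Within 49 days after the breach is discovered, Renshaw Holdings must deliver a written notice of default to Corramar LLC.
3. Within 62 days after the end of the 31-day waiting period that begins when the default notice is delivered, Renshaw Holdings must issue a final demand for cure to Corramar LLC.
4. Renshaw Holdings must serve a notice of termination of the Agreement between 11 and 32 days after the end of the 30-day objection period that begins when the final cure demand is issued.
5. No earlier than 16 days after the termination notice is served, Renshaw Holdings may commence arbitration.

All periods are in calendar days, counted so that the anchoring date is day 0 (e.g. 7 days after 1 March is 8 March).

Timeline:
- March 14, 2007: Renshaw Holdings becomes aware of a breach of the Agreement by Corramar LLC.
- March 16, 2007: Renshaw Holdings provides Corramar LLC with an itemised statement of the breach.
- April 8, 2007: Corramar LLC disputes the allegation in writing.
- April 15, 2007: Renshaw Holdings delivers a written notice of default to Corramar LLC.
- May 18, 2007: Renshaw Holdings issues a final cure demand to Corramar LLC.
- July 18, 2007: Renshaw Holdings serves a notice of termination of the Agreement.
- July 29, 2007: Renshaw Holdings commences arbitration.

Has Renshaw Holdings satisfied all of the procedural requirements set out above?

Step 1: 59 days after March 14, 2007 (when the breach is discovered) is May 12, 2007; completed March 16, 2007, before the deadline.
Step 2: 49 days after March 14, 2007 (when the breach is discovered) is May 2, 2007; done April 15, 2007 — timely.
Step 3: 62 days after May 16, 2007 (end of the 31-day waiting period, which began when the default notice is delivered on April 15, 2007) is July 17, 2007; done May 18, 2007 — timely.
Step 4: the window is 11–32 days after June 17, 2007 (end of the 30-day objection period, which began when the final cure demand is issued on May 18, 2007), so June 28, 2007 through July 19, 2007; done July 18, 2007 — within the window.
Step 5: the earliest permitted date is 16 days after July 18, 2007 (when the termination notice is served), i.e. August 3, 2007; acted on July 29, 2007, 5 days prematurely.

No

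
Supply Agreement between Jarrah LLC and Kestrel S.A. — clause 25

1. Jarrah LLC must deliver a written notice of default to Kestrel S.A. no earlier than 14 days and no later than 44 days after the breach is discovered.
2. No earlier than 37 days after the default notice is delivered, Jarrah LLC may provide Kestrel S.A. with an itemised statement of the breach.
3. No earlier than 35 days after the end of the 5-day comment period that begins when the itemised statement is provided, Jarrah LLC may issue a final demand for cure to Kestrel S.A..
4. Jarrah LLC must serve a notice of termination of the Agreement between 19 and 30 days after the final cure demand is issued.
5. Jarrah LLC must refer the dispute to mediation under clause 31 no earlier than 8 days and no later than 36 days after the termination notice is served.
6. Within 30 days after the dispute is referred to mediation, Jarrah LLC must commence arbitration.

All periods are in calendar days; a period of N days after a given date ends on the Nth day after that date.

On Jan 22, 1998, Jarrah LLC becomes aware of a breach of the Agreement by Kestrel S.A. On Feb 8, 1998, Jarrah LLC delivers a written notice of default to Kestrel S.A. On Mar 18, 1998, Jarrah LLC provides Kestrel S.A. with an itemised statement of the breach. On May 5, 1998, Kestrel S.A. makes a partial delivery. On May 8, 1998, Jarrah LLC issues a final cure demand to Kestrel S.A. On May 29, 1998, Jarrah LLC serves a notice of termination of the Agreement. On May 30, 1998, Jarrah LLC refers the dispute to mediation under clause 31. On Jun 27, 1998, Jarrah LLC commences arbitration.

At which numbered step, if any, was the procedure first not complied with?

(1) the permitted window runs from Jan 22, 1998 + 14 = Feb 5, 1998 to Jan 22, 1998 + 44 = Mar 7, 1998; done Feb 8, 1998, which is between those dates.
(2) permitted from Feb 8, 1998 + 37 days = Mar 17, 1998 onward; done Mar 18, 1998, after the minimum wait.
(3) permitted from Mar 23, 1998 + 35 days = Apr 27, 1998 onward; done May 8, 1998 — permitted.
(4) the permitted window runs from May 8, 1998 + 19 = May 27, 1998 to May 8, 1998 + 30 = Jun 7, 1998; May 29, 1998 falls inside that range.
(5) the permitted window runs from May 29, 1998 + 8 = Jun 6, 1998 to May 29, 1998 + 36 = Jul 4, 1998; done May 30, 1998 — 7 days before the window opened.

Step 5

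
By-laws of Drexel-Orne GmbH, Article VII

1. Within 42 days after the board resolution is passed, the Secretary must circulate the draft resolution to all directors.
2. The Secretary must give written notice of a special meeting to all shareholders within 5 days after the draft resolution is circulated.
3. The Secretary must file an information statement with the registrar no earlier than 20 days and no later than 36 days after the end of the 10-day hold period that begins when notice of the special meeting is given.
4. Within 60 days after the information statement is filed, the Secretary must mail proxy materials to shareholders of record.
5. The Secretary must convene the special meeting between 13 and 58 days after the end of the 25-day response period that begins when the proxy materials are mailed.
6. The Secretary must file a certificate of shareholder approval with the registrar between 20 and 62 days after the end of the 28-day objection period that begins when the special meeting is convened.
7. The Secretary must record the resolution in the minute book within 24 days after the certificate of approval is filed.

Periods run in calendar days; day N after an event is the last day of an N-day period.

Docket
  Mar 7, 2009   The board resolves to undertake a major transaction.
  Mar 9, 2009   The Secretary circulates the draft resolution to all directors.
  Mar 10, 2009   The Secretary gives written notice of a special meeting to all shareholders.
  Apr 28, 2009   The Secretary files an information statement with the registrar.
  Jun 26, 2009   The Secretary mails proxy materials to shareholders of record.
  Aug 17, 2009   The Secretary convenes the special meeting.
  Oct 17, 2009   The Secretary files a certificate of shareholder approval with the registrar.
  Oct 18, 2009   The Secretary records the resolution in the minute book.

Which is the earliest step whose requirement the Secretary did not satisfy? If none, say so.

Step 1 — counting 42 days from Mar 7, 2009 (when the board resolution is passed) gives a deadline of Apr 18, 2009; completed Mar 9, 2009, before the deadline.
Step 2 — counting 5 days from Mar 9, 2009 (when the draft resolution is circulated) gives a deadline of Mar 14, 2009; Mar 10, 2009 is within that limit.
Step 3 — 20 and 36 days from Mar 20, 2009 (end of the 10-day hold period, which began when notice of the special meeting is given on Mar 10, 2009) are Apr 9, 2009 and Apr 25, 2009 respectively; Apr 28, 2009 is 3 days past the end of the window.

Step 3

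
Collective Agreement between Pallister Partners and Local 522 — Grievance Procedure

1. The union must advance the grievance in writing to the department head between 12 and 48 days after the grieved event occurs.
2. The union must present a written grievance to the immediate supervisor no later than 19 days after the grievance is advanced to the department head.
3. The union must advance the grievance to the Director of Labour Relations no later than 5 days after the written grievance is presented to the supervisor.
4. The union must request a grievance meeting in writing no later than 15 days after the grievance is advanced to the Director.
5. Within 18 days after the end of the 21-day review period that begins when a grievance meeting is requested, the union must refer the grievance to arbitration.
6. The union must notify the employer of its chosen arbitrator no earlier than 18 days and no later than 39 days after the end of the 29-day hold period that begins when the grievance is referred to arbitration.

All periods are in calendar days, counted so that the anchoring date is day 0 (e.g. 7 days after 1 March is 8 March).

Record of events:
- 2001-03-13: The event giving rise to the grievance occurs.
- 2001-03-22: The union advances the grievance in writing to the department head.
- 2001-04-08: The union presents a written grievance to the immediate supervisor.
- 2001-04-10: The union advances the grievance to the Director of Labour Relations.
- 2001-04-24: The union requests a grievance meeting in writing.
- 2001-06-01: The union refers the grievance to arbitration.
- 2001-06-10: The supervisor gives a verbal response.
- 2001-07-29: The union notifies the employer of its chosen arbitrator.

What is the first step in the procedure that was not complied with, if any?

Step 1

(1) the permitted window runs from 2001-03-13 + 12 = 2001-03-25 to 2001-03-13 + 48 = 2001-04-30; done 2001-03-22 — 3 days before the window opened.
No need to go further; step 1 was not satisfied.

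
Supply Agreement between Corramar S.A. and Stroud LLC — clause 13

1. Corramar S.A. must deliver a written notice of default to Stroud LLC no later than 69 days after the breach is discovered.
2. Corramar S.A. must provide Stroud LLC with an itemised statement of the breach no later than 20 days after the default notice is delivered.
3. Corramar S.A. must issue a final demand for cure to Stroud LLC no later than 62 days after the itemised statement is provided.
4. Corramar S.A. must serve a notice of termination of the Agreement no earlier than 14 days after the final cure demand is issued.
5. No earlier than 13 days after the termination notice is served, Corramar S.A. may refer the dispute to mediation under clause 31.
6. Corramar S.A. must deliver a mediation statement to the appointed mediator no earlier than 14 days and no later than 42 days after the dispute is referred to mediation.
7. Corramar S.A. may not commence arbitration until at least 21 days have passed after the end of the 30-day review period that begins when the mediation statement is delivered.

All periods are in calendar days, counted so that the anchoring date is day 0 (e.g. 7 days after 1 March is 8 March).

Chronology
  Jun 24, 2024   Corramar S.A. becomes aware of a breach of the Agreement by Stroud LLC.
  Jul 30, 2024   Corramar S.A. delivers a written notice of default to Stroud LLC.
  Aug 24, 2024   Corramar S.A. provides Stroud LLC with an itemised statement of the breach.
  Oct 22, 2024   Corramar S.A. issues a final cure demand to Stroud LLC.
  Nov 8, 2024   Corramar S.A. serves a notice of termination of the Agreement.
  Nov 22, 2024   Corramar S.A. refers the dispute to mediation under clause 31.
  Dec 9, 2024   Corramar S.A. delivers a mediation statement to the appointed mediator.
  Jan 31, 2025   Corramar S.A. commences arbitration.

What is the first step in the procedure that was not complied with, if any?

(1) due by Jun 24, 2024 + 69 days = Sep 1, 2024; done Jul 30, 2024 — timely.
(2) due by Jul 30, 2024 + 20 days = Aug 19, 2024; done Aug 24, 2024 — 5 days late.
The procedure was therefore not followed at step 2.

Step 2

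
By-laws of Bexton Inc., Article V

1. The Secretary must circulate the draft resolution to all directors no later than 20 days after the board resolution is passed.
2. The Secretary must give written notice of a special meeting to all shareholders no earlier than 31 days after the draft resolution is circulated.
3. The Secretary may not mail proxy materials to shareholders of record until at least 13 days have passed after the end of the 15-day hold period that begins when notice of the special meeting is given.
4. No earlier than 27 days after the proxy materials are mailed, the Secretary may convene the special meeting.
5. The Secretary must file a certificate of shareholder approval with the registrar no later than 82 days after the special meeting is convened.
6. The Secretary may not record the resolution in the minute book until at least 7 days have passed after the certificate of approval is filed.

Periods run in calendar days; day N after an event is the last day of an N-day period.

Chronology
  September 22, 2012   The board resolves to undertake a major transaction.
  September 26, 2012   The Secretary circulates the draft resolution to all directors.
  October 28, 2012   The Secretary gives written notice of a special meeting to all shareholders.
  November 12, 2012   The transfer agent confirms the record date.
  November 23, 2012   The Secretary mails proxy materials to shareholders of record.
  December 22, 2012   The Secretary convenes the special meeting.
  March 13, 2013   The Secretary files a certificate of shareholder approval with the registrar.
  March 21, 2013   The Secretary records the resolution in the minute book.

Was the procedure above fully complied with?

No

Step 1 — counting 20 days from September 22, 2012 (when the board resolution is passed) gives a deadline of October 12, 2012; done September 26, 2012 — timely.
Step 2 — must wait 31 days from September 26, 2012 (when the draft resolution is circulated), so not before October 27, 2012; October 28, 2012 is on or after that date.
Step 3 — must wait 13 days from November 12, 2012 (end of the 15-day hold period, which began when notice of the special meeting is given on October 28, 2012), so not before November 25, 2012; November 23, 2012 is 2 days before the earliest permitted date.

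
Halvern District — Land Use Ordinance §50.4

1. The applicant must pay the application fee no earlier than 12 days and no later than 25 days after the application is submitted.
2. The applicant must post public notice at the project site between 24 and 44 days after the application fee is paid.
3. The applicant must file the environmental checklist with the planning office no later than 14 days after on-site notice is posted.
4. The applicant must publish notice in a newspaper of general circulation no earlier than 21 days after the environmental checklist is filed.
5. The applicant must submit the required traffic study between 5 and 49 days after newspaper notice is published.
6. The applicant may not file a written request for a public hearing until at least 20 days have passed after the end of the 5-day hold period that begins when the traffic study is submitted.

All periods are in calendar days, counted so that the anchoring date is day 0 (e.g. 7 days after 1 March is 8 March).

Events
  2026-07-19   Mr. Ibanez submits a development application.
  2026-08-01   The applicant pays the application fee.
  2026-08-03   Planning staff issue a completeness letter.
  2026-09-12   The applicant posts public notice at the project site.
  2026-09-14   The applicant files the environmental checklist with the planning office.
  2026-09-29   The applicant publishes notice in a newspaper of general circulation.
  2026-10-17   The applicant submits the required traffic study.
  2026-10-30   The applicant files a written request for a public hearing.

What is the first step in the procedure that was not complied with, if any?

Step 4

(1) the permitted window runs from 2026-07-19 + 12 = 2026-07-31 to 2026-07-19 + 25 = 2026-08-13; 2026-08-01 falls inside that range.
(2) the permitted window runs from 2026-08-01 + 24 = 2026-08-25 to 2026-08-01 + 44 = 2026-09-14; done 2026-09-12, which is between those dates.
(3) due by 2026-09-12 + 14 days = 2026-09-26; done 2026-09-14 — timely.
(4) permitted from 2026-09-14 + 21 days = 2026-10-05 onward; 2026-09-29 is 6 days before the earliest permitted date.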